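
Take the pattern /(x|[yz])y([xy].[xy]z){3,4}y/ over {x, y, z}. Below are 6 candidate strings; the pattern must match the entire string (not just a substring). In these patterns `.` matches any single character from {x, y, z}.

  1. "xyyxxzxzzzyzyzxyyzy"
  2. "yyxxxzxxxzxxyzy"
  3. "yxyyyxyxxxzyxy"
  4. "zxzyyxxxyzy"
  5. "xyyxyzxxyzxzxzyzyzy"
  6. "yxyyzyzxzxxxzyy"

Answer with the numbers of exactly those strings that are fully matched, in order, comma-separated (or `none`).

1 → no match
2 → match
3 → no match — must end with "zy"
4 → no match
5 → match
6 → no match — must end with "zy"

2, 5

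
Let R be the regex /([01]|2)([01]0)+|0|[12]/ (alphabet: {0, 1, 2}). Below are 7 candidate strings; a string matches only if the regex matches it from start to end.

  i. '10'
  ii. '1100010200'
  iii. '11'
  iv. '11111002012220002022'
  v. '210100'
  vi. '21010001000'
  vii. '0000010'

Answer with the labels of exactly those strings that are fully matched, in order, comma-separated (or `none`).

vi, vii

i → no match
ii → no match
iii → no match
iv → no match
v → no match
vi → match
vii → match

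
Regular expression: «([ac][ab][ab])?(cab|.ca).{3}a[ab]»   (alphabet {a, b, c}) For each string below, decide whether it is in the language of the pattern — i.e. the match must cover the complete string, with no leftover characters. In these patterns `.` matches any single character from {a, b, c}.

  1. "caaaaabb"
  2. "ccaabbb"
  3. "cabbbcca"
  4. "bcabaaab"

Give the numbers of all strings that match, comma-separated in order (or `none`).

4

1. "caaaaabb" → no match
2. "ccaabbb" → no match
3. "cabbbcca" → no match
4. "bcabaaab" → match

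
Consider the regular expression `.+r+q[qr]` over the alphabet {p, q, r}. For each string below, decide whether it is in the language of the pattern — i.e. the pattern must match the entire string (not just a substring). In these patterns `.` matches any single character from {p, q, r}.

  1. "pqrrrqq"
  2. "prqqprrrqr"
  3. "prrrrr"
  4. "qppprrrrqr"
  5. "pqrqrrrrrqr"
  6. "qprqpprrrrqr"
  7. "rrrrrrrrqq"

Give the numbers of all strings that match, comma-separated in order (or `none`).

1. "pqrrrqq" → match
2. "prqqprrrqr" → match
3. "prrrrr" → no match
4. "qppprrrrqr" → match
5. "pqrqrrrrrqr" → match
6. "qprqpprrrrqr" → match
7. "rrrrrrrrqq" → match

1, 2, 4, 5, 6, 7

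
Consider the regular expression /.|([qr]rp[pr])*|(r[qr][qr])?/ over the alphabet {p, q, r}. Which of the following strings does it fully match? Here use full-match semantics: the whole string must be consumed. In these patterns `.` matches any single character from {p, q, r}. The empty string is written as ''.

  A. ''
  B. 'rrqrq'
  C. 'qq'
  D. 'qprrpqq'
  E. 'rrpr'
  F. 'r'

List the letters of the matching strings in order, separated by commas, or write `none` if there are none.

A, E, F

A → match
B → no match
C → no match
D → no match
E → match
F → match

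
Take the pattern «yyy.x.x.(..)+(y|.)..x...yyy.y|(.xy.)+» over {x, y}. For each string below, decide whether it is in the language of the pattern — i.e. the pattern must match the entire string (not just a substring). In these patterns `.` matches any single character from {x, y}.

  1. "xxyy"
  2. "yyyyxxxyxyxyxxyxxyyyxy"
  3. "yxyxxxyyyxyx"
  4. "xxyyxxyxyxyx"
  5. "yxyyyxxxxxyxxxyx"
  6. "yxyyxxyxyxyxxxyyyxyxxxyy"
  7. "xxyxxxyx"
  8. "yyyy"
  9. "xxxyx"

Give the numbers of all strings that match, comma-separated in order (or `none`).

1 → match
2 → match
3 → match
4 → match
5 → no match
6 → match
7 → match
8 → no match
9 → no match

1, 2, 3, 4, 6, 7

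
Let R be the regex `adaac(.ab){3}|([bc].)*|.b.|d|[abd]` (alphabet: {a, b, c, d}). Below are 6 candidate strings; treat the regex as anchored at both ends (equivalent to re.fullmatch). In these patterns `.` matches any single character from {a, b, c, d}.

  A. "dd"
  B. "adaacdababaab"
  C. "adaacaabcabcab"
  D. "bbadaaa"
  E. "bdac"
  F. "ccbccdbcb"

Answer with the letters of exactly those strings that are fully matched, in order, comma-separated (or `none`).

C

A → no match
B → no match
C → match
D → no match
E → no match
F → no match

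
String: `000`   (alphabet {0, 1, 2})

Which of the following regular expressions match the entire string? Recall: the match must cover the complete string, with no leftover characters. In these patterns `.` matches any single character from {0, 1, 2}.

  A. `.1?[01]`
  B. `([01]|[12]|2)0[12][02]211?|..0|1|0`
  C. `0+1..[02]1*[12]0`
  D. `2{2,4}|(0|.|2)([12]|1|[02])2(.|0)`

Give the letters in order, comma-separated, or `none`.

A → no match
B → match
C → no match
D → no match

B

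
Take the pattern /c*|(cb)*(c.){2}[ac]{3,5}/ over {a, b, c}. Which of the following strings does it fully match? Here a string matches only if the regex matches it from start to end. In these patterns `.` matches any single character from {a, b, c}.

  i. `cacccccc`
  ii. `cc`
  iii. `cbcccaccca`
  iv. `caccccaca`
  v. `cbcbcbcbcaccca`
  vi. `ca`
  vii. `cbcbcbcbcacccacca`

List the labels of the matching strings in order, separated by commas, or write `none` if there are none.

i → match
ii → match
iii → match
iv → match
v → match
vi → no match
vii → match

i, ii, iii, iv, v, vii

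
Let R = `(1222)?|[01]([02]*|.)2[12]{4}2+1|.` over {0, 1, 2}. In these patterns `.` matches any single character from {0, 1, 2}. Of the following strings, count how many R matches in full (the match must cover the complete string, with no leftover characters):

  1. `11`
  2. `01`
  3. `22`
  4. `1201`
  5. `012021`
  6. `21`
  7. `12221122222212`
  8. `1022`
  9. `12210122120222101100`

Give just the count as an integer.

0

1 → no match
2 → no match
3 → no match
4 → no match
5 → no match
6 → no match
7 → no match
8 → no match
9 → no match
Total matched: 0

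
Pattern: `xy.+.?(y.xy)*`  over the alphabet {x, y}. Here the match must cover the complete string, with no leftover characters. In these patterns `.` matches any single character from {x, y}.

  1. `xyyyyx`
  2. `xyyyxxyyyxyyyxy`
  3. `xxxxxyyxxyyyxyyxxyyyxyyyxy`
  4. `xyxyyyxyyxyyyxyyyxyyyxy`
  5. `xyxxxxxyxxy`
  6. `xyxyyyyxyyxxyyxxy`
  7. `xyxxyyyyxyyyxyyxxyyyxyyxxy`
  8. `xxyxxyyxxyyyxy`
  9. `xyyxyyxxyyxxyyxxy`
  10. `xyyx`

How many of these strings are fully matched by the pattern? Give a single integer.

8

1 → match
2 → match
3 → no match — must start with `xy`
4 → match
5 → match
6 → match
7 → match
8 → no match — must start with `xy`
9 → match
10 → match
Total matched: 8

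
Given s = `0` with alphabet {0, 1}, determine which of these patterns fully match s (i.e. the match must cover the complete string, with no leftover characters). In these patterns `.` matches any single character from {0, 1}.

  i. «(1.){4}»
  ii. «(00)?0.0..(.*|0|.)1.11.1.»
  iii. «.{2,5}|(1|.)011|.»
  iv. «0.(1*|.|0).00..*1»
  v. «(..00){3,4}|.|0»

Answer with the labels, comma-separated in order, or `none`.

iii, v

i → no match — must start with `1`
ii → no match
iii → match
iv → no match — must end with `1`
v → match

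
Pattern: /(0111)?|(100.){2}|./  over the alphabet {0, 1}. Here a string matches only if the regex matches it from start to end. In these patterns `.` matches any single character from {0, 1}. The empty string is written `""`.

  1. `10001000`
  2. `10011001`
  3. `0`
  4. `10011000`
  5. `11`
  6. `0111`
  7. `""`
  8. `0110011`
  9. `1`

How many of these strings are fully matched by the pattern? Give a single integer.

7

1 → match
2 → match
3 → match
4 → match
5 → no match
6 → match
7 → match
8 → no match
9 → match
Total matched: 7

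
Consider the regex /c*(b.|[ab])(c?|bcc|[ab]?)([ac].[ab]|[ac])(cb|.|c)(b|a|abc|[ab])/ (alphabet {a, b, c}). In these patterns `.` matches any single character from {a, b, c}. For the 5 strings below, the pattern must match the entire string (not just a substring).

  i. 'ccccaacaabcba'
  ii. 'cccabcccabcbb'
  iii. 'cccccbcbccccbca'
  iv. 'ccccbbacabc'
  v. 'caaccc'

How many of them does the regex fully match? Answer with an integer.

i → no match
ii → match
iii → match
iv. 'ccccbbacabc' → match
v. 'caaccc' → no match
Total matched: 3

3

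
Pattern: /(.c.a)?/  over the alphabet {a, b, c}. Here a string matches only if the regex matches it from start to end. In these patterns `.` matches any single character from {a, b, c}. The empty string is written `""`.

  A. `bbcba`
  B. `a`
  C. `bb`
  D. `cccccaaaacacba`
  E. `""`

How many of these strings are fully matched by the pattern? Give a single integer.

1

A → no match
B → no match
C → no match
D → no match
E → match
Total matched: 1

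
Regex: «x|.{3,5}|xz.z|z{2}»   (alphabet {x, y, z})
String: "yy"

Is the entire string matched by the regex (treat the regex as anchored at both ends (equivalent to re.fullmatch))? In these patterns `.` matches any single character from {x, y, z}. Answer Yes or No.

No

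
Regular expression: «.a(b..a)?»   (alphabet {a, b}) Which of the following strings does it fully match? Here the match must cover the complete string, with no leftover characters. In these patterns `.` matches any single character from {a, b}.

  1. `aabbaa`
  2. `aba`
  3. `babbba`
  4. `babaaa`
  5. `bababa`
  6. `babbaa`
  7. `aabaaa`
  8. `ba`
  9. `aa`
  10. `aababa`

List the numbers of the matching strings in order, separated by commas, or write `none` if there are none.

1 → match
2 → no match
3 → match
4 → match
5 → match
6 → match
7 → match
8 → match
9 → match
10 → match

1, 3, 4, 5, 6, 7, 8, 9, 10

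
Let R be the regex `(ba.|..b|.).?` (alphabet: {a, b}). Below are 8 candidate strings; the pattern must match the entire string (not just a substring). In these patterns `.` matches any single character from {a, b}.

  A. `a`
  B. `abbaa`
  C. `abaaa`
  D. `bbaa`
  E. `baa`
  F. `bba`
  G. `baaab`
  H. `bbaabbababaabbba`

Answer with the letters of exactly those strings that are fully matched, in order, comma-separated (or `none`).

A, E

A → match
B → no match
C → no match
D → no match
E → match
F → no match
G → no match
H → no match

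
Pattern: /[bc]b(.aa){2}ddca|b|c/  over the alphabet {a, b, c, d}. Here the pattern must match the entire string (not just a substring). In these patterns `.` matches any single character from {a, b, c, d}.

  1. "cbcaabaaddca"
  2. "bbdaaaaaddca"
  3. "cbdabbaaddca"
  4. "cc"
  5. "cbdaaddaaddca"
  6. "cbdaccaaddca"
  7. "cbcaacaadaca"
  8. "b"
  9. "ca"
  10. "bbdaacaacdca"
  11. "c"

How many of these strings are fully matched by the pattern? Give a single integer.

1. "cbcaabaaddca" → match
2. "bbdaaaaaddca" → match
3. "cbdabbaaddca" → no match
4. "cc" → no match
5 → no match
6. "cbdaccaaddca" → no match
7. "cbcaacaadaca" → no match
8. "b" → match
9. "ca" → no match
10. "bbdaacaacdca" → no match
11. "c" → match
Total matched: 4

4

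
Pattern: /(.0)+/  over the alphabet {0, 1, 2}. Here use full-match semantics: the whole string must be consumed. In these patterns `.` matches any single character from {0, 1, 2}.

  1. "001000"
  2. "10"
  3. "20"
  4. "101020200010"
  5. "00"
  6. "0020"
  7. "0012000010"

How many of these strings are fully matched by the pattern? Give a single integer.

6

1 → match
2 → match
3 → match
4 → match
5 → match
6 → match
7 → no match
Total matched: 6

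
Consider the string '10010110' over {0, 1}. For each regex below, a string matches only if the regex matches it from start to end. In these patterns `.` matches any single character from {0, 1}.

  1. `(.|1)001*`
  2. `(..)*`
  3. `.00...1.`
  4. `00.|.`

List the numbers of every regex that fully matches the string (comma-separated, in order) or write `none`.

1 → no match
2 → match
3 → match
4 → no match

2, 3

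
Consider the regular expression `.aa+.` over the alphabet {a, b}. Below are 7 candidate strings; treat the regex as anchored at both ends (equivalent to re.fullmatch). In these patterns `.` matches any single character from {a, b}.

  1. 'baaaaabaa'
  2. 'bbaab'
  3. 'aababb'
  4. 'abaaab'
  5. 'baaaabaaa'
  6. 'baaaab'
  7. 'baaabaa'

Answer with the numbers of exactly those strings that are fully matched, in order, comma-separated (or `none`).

6

1 → no match
2 → no match
3 → no match
4 → no match
5 → no match
6 → match
7 → no match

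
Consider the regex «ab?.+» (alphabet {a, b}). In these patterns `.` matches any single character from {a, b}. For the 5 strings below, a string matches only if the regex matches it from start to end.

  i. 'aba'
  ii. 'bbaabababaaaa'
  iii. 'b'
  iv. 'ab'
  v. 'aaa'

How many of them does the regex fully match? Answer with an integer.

i → match
ii → no match — must start with 'a'
iii → no match — must start with 'a'
iv → match
v → match
Total matched: 3

3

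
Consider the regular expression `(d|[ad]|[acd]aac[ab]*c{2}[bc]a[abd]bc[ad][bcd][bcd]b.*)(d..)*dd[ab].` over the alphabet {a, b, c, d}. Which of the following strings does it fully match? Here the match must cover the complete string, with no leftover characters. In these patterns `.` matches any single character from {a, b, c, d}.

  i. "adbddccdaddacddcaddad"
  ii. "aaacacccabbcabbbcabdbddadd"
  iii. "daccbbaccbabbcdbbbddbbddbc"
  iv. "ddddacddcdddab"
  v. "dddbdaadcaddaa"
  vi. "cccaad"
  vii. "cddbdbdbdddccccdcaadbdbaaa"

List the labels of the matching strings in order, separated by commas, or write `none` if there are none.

i → no match
ii → no match
iii → no match
iv → no match
v → match
vi → no match
vii → no match

v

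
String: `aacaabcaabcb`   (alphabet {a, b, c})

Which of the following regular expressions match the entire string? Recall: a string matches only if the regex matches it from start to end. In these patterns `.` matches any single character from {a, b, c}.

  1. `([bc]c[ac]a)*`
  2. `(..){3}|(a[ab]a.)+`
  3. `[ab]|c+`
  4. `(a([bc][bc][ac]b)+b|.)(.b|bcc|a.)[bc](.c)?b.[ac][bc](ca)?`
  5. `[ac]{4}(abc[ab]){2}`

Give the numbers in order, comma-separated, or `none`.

1 → no match
2 → no match
3 → no match
4 → no match
5 → match

5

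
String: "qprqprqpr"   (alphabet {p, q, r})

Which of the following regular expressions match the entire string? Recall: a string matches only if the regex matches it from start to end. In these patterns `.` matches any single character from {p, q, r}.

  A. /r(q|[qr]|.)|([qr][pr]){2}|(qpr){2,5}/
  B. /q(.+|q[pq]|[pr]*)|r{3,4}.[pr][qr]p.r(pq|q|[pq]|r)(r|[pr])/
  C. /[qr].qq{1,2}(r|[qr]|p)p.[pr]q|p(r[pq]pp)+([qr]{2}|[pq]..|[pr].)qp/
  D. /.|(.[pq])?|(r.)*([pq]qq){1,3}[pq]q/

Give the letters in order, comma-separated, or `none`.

A, B

A → match
B → match
C → no match
D → no match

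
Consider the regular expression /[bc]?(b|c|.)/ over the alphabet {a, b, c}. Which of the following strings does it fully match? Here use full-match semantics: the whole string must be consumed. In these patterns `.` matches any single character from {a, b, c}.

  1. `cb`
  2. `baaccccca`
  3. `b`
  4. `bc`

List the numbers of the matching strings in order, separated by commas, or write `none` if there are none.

1, 3, 4

1 → match
2 → no match
3 → match
4 → match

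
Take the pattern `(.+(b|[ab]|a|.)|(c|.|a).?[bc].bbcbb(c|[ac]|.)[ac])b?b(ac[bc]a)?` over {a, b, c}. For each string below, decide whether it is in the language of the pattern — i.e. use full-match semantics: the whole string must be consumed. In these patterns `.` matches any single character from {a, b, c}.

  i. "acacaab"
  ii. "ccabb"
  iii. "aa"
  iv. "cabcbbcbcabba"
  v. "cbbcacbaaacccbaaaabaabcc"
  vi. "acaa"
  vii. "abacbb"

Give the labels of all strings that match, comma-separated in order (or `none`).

i → match
ii → match
iii → no match
iv → no match
v → no match
vi → no match
vii → match

i, ii, vii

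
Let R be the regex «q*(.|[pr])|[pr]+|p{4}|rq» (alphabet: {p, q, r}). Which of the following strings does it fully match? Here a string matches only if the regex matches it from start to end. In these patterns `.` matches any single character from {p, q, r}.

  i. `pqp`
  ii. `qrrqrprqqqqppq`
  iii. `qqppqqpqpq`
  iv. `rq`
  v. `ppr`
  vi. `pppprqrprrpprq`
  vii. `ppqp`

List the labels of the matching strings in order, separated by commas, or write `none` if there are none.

i. `pqp` → no match
ii → no match
iii. `qqppqqpqpq` → no match
iv. `rq` → match
v. `ppr` → match
vi → no match
vii. `ppqp` → no match

iv, v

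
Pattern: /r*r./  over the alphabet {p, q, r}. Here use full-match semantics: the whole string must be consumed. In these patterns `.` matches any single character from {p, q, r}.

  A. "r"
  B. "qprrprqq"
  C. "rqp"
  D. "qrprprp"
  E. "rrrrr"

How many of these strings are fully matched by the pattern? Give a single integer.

1

A. "r" → no match
B. "qprrprqq" → no match
C. "rqp" → no match
D. "qrprprp" → no match
E. "rrrrr" → match
Total matched: 1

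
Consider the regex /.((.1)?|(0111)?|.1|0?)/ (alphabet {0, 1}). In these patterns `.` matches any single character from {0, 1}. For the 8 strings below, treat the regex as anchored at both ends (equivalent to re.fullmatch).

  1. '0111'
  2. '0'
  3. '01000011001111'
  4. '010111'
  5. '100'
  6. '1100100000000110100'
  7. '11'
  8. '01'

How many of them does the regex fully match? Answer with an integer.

1. '0111' → no match
2. '0' → match
3 → no match
4. '010111' → no match
5. '100' → no match
6 → no match
7. '11' → no match
8. '01' → no match
Total matched: 1

1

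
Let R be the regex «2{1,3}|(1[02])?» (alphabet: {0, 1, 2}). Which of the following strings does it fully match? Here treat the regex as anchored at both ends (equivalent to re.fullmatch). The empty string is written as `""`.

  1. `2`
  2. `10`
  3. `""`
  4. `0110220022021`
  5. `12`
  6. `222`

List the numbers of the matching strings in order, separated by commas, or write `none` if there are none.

1 → match
2 → match
3 → match
4 → no match
5 → match
6 → match

1, 2, 3, 5, 6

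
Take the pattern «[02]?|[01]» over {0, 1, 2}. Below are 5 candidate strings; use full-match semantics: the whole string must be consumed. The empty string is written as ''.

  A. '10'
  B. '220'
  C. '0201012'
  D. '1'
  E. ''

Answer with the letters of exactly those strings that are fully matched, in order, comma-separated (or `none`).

D, E

A → no match
B → no match
C → no match
D → match
E → match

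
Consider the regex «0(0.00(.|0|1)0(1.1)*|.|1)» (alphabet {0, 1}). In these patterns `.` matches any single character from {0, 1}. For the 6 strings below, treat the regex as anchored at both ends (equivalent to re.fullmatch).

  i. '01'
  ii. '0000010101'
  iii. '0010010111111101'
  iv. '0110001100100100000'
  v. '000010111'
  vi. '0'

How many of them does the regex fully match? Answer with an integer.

i → match
ii → match
iii → match
iv → no match
v → no match
vi → no match
Total matched: 3

3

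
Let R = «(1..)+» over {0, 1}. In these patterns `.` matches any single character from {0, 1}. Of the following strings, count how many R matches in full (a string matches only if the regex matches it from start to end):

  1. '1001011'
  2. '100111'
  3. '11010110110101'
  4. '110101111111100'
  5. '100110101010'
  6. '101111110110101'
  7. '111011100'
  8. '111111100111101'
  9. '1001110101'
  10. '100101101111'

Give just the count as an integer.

1 → no match
2 → match
3 → no match
4 → match
5 → no match
6 → match
7 → no match
8 → match
9 → no match
10 → match
Total matched: 5

5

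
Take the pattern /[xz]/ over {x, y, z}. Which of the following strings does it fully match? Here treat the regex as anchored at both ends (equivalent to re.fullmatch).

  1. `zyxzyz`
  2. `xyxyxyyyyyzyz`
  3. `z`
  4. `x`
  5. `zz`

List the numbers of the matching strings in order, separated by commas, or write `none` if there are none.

3, 4

1 → no match
2 → no match
3 → match
4 → match
5 → no match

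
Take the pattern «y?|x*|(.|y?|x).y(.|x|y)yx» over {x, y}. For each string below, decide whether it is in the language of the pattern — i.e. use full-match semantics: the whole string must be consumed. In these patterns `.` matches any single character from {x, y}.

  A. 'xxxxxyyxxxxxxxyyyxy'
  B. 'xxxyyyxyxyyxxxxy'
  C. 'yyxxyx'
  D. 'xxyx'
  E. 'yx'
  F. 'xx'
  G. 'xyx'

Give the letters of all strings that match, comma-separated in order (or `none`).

A → no match
B → no match
C. 'yyxxyx' → no match
D. 'xxyx' → no match
E. 'yx' → no match
F. 'xx' → match
G. 'xyx' → no match

F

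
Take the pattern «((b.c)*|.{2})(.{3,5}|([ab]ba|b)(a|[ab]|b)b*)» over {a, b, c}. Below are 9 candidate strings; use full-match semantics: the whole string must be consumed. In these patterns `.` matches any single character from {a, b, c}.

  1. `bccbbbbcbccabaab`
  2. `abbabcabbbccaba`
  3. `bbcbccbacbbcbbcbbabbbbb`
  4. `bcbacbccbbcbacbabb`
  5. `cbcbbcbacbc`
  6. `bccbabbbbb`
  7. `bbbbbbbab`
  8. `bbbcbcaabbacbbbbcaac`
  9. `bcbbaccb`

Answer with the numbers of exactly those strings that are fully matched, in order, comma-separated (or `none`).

1 → no match
2 → no match
3 → match
4 → no match
5 → no match
6 → match
7 → no match
8 → no match
9 → no match

3, 6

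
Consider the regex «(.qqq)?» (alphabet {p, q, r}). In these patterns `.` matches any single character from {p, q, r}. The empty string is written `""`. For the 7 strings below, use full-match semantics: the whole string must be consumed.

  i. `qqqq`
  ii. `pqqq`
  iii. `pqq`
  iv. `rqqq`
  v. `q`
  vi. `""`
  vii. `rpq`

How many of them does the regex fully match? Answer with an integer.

i → match
ii → match
iii → no match
iv → match
v → no match
vi → match
vii → no match
Total matched: 4

4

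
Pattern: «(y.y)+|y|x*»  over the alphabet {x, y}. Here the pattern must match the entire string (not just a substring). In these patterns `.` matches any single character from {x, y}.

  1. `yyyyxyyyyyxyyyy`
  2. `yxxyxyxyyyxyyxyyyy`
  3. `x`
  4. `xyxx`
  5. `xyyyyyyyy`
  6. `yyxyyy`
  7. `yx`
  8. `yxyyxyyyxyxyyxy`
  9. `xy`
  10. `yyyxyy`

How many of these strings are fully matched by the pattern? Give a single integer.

2

1 → match
2 → no match
3 → match
4 → no match
5 → no match
6 → no match
7 → no match
8 → no match
9 → no match
10 → no match
Total matched: 2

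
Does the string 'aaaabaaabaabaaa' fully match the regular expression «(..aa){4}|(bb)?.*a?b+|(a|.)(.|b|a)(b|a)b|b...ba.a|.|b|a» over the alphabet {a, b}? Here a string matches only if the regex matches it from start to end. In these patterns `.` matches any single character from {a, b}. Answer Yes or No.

No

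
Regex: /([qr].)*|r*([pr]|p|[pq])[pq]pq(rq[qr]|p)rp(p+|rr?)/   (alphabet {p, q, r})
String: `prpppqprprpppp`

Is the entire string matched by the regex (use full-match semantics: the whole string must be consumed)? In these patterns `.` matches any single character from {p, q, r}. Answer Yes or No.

No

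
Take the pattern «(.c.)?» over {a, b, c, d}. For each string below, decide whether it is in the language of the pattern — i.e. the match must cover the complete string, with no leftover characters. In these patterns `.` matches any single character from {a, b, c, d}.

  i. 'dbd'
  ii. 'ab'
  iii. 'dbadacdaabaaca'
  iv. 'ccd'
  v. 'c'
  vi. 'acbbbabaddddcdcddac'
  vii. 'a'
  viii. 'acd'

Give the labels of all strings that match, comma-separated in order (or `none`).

i. 'dbd' → no match
ii. 'ab' → no match
iii → no match
iv. 'ccd' → match
v. 'c' → no match
vi → no match
vii. 'a' → no match
viii. 'acd' → match

iv, viii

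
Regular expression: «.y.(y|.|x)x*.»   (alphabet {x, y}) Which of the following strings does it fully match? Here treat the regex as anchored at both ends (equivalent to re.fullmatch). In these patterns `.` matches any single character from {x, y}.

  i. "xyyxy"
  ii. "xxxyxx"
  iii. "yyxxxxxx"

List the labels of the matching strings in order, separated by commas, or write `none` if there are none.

i, iii

i. "xyyxy" → match
ii. "xxxyxx" → no match
iii. "yyxxxxxx" → match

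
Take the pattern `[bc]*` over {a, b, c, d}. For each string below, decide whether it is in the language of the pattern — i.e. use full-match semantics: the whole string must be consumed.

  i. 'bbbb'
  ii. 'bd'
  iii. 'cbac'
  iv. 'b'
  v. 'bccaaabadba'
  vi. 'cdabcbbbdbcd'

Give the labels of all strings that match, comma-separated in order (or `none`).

i → match
ii → no match
iii → no match
iv → match
v → no match
vi → no match

i, iv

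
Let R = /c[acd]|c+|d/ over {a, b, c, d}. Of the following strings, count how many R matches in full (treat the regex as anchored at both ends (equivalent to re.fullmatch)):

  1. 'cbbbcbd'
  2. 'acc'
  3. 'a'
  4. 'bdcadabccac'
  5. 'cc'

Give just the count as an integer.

1

1 → no match
2 → no match
3 → no match
4 → no match
5 → match
Total matched: 1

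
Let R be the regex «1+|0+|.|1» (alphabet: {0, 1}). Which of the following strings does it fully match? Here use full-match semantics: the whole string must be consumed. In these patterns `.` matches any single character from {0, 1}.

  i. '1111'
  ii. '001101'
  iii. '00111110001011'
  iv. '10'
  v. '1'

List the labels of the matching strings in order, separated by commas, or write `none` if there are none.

i, v

i → match
ii → no match
iii → no match
iv → no match
v → match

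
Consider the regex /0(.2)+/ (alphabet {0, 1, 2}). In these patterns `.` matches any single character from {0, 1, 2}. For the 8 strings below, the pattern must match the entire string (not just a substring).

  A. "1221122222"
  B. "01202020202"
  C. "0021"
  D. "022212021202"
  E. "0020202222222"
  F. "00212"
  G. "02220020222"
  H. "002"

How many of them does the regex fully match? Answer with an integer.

A → no match — must start with "0"
B → match
C → no match — must end with "2"
D → no match
E → match
F → match
G → no match
H → match
Total matched: 4

4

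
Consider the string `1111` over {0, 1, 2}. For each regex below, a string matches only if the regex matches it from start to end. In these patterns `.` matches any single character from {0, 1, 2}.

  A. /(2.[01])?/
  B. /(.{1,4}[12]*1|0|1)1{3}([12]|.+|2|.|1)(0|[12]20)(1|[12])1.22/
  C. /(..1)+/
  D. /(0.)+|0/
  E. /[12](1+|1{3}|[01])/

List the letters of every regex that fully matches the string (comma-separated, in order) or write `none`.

E

A → no match
B → no match — must end with `22`
C → no match
D → no match — must start with `0`
E → match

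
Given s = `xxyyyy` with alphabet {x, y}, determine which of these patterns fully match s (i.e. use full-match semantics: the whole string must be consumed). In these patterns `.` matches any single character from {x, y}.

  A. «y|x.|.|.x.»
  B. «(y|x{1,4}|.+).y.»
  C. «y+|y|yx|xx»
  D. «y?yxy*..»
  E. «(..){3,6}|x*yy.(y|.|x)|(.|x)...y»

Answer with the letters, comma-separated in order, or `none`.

A → no match
B → match
C → no match
D → no match
E → match

B, E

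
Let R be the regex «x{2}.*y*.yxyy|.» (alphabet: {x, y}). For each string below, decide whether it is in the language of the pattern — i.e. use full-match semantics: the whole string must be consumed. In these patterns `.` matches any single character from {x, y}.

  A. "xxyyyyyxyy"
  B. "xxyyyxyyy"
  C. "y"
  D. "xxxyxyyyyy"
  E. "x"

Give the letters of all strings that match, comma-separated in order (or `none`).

A. "xxyyyyyxyy" → match
B. "xxyyyxyyy" → no match
C. "y" → match
D. "xxxyxyyyyy" → no match
E. "x" → match

A, C, E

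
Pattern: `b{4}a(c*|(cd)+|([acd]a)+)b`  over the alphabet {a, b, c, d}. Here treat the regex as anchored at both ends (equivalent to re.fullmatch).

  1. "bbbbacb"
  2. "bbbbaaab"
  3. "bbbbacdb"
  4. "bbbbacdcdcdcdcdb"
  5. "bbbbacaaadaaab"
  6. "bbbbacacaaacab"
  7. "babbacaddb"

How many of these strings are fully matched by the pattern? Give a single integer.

1 → match
2 → match
3 → match
4 → match
5 → match
6 → match
7 → no match
Total matched: 6

6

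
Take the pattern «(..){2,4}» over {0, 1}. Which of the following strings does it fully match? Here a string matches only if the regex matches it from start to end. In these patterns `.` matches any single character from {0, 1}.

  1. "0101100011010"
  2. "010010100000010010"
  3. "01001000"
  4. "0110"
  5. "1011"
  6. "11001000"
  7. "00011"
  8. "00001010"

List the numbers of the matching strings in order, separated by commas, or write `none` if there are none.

1 → no match
2 → no match
3. "01001000" → match
4. "0110" → match
5. "1011" → match
6. "11001000" → match
7. "00011" → no match
8. "00001010" → match

3, 4, 5, 6, 8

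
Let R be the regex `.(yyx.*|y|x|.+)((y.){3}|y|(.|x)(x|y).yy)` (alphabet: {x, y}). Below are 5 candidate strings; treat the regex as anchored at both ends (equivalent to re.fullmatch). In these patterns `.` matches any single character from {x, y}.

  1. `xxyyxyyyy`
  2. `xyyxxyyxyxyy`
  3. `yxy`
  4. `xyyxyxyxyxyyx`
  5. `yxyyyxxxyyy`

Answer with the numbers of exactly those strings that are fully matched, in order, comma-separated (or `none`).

1, 2, 3, 5

1 → match
2 → match
3 → match
4 → no match
5 → match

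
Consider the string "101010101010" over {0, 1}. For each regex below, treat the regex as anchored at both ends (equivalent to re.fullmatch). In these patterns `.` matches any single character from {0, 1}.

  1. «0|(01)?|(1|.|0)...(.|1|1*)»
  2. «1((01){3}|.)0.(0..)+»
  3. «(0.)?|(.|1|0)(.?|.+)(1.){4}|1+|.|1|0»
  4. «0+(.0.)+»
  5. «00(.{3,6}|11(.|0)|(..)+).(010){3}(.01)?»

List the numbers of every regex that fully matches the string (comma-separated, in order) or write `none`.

1 → no match
2 → match
3 → match
4 → no match — must start with "0"
5 → no match — must start with "00"

2, 3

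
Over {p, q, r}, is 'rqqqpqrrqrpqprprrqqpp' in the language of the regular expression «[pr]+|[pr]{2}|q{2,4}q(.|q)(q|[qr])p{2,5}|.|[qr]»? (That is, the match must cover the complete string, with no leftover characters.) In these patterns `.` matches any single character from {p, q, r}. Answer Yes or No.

No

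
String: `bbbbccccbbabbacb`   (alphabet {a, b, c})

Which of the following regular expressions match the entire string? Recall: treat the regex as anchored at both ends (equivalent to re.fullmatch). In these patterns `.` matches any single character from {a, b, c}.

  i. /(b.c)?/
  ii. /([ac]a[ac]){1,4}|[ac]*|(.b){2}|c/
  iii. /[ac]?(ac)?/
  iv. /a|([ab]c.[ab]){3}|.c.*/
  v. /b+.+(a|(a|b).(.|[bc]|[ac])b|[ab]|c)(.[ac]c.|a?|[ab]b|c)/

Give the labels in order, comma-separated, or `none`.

v

i → no match
ii → no match
iii → no match
iv → no match
v → match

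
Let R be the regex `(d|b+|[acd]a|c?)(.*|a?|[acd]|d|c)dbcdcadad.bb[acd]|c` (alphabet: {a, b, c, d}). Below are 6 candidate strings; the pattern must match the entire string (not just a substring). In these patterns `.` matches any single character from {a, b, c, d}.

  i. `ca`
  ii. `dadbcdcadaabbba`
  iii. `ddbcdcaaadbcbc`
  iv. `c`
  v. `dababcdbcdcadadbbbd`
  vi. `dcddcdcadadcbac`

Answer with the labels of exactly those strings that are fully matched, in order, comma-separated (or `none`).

iv, v

i → no match
ii → no match
iii → no match
iv → match
v → match
vi → no match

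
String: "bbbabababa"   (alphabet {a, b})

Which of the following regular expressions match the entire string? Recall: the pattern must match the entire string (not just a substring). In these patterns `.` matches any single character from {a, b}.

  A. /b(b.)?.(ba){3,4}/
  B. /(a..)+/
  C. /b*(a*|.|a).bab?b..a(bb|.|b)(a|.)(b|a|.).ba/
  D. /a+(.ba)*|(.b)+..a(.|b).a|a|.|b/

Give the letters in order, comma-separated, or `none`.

A → match
B → no match — must start with "a"
C → no match
D → no match

A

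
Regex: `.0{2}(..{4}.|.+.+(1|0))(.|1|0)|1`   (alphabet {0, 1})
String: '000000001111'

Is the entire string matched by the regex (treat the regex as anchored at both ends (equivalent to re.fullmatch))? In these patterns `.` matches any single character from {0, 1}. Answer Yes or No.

Yes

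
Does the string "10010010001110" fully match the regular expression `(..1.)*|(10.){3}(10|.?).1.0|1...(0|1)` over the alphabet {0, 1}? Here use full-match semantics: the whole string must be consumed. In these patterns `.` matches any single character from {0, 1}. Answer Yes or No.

Yes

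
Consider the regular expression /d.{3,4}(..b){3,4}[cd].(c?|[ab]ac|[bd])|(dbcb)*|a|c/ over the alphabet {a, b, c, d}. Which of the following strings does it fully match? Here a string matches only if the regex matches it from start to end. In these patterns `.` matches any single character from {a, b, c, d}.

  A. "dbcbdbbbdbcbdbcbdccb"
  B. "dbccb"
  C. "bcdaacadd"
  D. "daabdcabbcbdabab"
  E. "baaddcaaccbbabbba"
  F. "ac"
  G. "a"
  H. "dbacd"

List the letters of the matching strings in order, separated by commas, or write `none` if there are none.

A → no match
B → no match
C → no match
D → no match
E → no match
F → no match
G → match
H → no match

G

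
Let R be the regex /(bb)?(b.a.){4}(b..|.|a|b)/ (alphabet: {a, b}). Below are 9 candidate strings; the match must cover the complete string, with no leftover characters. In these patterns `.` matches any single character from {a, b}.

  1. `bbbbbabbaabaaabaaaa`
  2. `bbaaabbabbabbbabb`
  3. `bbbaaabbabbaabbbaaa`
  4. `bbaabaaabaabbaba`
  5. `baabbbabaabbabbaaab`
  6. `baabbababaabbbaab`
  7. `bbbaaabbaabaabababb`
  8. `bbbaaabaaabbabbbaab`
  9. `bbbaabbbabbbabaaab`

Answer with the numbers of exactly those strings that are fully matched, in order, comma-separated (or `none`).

1 → no match
2 → no match
3 → match
4 → no match
5 → no match
6 → no match
7 → no match
8 → match
9 → no match

3, 8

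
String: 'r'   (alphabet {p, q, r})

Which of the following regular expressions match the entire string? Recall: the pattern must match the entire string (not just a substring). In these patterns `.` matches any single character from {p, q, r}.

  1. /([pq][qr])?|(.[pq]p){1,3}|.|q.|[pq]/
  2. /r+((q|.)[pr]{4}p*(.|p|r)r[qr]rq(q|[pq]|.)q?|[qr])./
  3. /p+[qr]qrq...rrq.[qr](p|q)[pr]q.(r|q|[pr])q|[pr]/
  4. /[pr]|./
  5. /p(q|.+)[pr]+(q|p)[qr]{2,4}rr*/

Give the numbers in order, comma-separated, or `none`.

1, 3, 4

1 → match
2 → no match
3 → match
4 → match
5 → no match — must start with 'p'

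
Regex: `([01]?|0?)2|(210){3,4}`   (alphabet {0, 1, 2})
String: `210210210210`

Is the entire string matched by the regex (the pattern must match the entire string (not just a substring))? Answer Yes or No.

Yes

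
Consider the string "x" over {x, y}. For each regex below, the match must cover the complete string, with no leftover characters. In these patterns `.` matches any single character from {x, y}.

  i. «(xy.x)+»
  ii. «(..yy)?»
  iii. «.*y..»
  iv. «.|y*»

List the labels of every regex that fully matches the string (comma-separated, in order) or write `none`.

i → no match — must start with "xy"
ii → no match
iii → no match
iv → match

iv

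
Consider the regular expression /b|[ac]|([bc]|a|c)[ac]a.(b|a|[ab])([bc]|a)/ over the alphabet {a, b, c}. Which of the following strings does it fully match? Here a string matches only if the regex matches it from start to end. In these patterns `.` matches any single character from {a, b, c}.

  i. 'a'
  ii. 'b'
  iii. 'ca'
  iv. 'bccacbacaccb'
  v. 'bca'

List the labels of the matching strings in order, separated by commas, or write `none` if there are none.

i → match
ii → match
iii → no match
iv → no match
v → no match

i, ii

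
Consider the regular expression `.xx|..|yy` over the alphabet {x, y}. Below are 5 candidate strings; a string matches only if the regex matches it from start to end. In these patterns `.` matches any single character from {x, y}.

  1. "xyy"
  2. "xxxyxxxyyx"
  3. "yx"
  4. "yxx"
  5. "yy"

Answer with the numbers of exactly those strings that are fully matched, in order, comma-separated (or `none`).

1. "xyy" → no match
2. "xxxyxxxyyx" → no match
3. "yx" → match
4. "yxx" → match
5. "yy" → match

3, 4, 5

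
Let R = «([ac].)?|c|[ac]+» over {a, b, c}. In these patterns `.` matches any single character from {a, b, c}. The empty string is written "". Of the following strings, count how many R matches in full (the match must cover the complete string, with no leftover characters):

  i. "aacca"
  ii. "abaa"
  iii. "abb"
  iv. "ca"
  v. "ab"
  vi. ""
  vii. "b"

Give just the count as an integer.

4

i → match
ii → no match
iii → no match
iv → match
v → match
vi → match
vii → no match
Total matched: 4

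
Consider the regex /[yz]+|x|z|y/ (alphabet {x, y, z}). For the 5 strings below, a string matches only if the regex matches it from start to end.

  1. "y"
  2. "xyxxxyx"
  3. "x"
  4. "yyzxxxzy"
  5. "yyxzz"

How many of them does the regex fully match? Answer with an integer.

1. "y" → match
2. "xyxxxyx" → no match
3. "x" → match
4. "yyzxxxzy" → no match
5. "yyxzz" → no match
Total matched: 2

2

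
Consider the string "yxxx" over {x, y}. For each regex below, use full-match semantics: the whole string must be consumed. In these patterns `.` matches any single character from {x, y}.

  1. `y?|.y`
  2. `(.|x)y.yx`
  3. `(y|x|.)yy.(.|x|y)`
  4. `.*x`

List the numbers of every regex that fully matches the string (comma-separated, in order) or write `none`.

4

1 → no match
2 → no match — must end with "yx"
3 → no match
4 → match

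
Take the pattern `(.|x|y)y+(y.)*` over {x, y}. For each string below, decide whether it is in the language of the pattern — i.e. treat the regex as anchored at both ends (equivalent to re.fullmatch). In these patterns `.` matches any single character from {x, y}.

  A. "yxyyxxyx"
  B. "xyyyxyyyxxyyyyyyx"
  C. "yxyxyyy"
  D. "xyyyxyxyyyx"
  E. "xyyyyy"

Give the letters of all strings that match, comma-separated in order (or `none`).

D, E

A → no match
B → no match
C → no match
D → match
E → match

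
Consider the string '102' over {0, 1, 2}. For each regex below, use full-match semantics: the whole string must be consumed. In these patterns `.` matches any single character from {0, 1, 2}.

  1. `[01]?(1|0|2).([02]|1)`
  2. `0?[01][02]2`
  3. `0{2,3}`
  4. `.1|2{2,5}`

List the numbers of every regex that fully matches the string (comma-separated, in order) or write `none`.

1, 2

1 → match
2 → match
3 → no match — must start with '0'
4 → no match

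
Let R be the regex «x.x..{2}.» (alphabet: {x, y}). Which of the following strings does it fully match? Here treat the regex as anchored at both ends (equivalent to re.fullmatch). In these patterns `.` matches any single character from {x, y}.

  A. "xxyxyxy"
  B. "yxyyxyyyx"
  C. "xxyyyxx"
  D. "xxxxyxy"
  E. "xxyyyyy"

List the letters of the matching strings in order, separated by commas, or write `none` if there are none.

D

A → no match
B → no match — must start with "x"
C → no match
D → match
E → no match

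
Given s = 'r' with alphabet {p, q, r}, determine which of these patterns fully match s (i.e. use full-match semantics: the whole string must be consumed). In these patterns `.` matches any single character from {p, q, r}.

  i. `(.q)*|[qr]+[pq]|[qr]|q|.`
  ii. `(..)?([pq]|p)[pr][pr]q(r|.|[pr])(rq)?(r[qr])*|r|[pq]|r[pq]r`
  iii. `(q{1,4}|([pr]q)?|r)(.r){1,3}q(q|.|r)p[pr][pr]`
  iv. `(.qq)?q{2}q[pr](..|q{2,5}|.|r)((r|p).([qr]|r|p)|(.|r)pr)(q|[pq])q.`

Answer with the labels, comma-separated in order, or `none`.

i → match
ii → match
iii → no match
iv → no match

i, ii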